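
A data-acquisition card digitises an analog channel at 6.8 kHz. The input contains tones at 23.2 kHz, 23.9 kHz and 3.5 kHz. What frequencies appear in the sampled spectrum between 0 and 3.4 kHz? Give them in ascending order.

2.8 kHz, 3.3 kHz

fs/2 = 3.4 kHz.
23.2 kHz mod fs = 2.8 kHz.
2.8 kHz ≤ fs/2 = 3.4 kHz, appears at 2.8 kHz.
23.9 kHz mod fs = 3.5 kHz.
3.5 kHz > fs/2 = 3.4 kHz, folds to fs − 3.5 kHz = 3.3 kHz.
3.5 kHz > fs/2 = 3.4 kHz, folds to fs − 3.5 kHz = 3.3 kHz.
Distinct values: {2.8 kHz, 3.3 kHz}.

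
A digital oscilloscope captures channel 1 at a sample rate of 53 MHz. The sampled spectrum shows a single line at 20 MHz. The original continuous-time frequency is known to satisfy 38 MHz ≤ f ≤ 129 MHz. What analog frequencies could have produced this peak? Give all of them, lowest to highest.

73 MHz, 86 MHz, 126 MHz

Frequencies that alias to 20 MHz are k·fs ± 20 MHz for integer k ≥ 0.
k=0: 20 MHz.
k=1: 33 MHz, 73 MHz.
k=2: 86 MHz, 126 MHz.
k=3: 139 MHz, 179 MHz.
Within [38 MHz, 129 MHz]: 73 MHz, 86 MHz, 126 MHz.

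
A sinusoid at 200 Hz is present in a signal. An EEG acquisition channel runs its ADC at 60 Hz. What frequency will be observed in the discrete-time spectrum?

20 Hz

200 Hz mod fs = 20 Hz.
20 Hz ≤ fs/2 = 30 Hz, appears at 20 Hz.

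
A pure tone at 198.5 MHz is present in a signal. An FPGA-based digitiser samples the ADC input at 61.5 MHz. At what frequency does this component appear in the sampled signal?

198.5 MHz mod fs = 14 MHz.
14 MHz ≤ fs/2 = 30.75 MHz, appears at 14 MHz.

14 MHz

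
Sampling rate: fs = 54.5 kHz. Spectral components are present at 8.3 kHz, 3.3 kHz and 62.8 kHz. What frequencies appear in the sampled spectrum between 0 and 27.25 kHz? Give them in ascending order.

3.3 kHz, 8.3 kHz

fs/2 = 27.25 kHz.
8.3 kHz ≤ fs/2 = 27.25 kHz, passes unchanged.
3.3 kHz ≤ fs/2 = 27.25 kHz, passes unchanged.
62.8 kHz mod fs = 8.3 kHz.
8.3 kHz ≤ fs/2 = 27.25 kHz, appears at 8.3 kHz.
Distinct values: {3.3 kHz, 8.3 kHz}.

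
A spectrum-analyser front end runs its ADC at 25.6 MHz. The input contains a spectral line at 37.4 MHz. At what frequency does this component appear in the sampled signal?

11.8 MHz

37.4 MHz mod fs = 11.8 MHz.
11.8 MHz ≤ fs/2 = 12.8 MHz, appears at 11.8 MHz.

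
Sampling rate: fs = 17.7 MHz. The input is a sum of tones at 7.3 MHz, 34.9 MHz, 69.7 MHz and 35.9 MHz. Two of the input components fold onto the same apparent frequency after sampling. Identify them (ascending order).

fs/2 = 8.85 MHz.
7.3 MHz ≤ fs/2 = 8.85 MHz, passes unchanged.
34.9 MHz mod fs = 17.2 MHz.
17.2 MHz > fs/2 = 8.85 MHz, folds to fs − 17.2 MHz = 0.5 MHz.
69.7 MHz mod fs = 16.6 MHz.
16.6 MHz > fs/2 = 8.85 MHz, folds to fs − 16.6 MHz = 1.1 MHz.
35.9 MHz mod fs = 0.5 MHz.
0.5 MHz ≤ fs/2 = 8.85 MHz, appears at 0.5 MHz.
34.9 MHz and 35.9 MHz both map to 0.5 MHz.

34.9 MHz, 35.9 MHz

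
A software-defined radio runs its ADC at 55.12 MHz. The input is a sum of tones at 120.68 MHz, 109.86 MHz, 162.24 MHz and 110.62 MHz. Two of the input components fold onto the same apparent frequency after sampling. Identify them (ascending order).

fs/2 = 27.56 MHz.
120.68 MHz mod fs = 10.44 MHz.
10.44 MHz ≤ fs/2 = 27.56 MHz, appears at 10.44 MHz.
109.86 MHz mod fs = 54.74 MHz.
54.74 MHz > fs/2 = 27.56 MHz, folds to fs − 54.74 MHz = 0.38 MHz.
162.24 MHz mod fs = 52 MHz.
52 MHz > fs/2 = 27.56 MHz, folds to fs − 52 MHz = 3.12 MHz.
110.62 MHz mod fs = 0.38 MHz.
0.38 MHz ≤ fs/2 = 27.56 MHz, appears at 0.38 MHz.
109.86 MHz and 110.62 MHz both map to 0.38 MHz.

109.86 MHz, 110.62 MHz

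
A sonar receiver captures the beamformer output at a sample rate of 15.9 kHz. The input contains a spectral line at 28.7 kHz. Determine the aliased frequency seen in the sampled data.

3.1 kHz

28.7 kHz mod fs = 12.8 kHz.
12.8 kHz > fs/2 = 7.95 kHz, folds to fs − 12.8 kHz = 3.1 kHz.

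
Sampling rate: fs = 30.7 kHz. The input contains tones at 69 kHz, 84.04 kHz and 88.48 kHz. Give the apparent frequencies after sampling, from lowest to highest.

3.62 kHz, 7.6 kHz, 8.06 kHz

fs/2 = 15.35 kHz.
69 kHz mod fs = 7.6 kHz.
7.6 kHz ≤ fs/2 = 15.35 kHz, appears at 7.6 kHz.
84.04 kHz mod fs = 22.64 kHz.
22.64 kHz > fs/2 = 15.35 kHz, folds to fs − 22.64 kHz = 8.06 kHz.
88.48 kHz mod fs = 27.08 kHz.
27.08 kHz > fs/2 = 15.35 kHz, folds to fs − 27.08 kHz = 3.62 kHz.
Distinct values: {3.62 kHz, 7.6 kHz, 8.06 kHz}.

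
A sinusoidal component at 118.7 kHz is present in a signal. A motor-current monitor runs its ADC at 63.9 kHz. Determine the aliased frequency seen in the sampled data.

118.7 kHz mod fs = 54.8 kHz.
54.8 kHz > fs/2 = 31.95 kHz, folds to fs − 54.8 kHz = 9.1 kHz.

9.1 kHz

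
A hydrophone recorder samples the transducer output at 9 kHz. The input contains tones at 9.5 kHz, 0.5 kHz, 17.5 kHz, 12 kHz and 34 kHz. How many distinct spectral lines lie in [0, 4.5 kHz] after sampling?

fs/2 = 4.5 kHz.
9.5 kHz mod fs = 0.5 kHz.
0.5 kHz ≤ fs/2 = 4.5 kHz, appears at 0.5 kHz.
0.5 kHz ≤ fs/2 = 4.5 kHz, passes unchanged.
17.5 kHz mod fs = 8.5 kHz.
8.5 kHz > fs/2 = 4.5 kHz, folds to fs − 8.5 kHz = 0.5 kHz.
12 kHz mod fs = 3 kHz.
3 kHz ≤ fs/2 = 4.5 kHz, appears at 3 kHz.
34 kHz mod fs = 7 kHz.
7 kHz > fs/2 = 4.5 kHz, folds to fs − 7 kHz = 2 kHz.
Distinct values: {0.5 kHz, 2 kHz, 3 kHz} → 3.

3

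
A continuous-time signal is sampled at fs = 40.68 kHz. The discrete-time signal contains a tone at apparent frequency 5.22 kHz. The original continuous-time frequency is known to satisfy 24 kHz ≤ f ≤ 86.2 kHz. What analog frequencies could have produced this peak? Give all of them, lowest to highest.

Frequencies that alias to 5.22 kHz are k·fs ± 5.22 kHz for integer k ≥ 0.
k=0: 5.22 kHz.
k=1: 35.46 kHz, 45.9 kHz.
k=2: 76.14 kHz, 86.58 kHz.
k=3: 116.82 kHz, 127.26 kHz.
Within [24 kHz, 86.2 kHz]: 35.46 kHz, 45.9 kHz, 76.14 kHz.

35.46 kHz, 45.9 kHz, 76.14 kHz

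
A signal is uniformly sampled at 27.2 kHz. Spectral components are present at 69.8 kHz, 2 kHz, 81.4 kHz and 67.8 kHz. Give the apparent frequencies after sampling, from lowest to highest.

0.2 kHz, 2 kHz, 11.8 kHz, 13.4 kHz

fs/2 = 13.6 kHz.
69.8 kHz mod fs = 15.4 kHz.
15.4 kHz > fs/2 = 13.6 kHz, folds to fs − 15.4 kHz = 11.8 kHz.
2 kHz ≤ fs/2 = 13.6 kHz, passes unchanged.
81.4 kHz mod fs = 27 kHz.
27 kHz > fs/2 = 13.6 kHz, folds to fs − 27 kHz = 0.2 kHz.
67.8 kHz mod fs = 13.4 kHz.
13.4 kHz ≤ fs/2 = 13.6 kHz, appears at 13.4 kHz.
Distinct values: {0.2 kHz, 2 kHz, 11.8 kHz, 13.4 kHz}.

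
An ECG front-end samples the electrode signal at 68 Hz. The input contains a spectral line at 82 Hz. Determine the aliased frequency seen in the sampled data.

82 Hz mod fs = 14 Hz.
14 Hz ≤ fs/2 = 34 Hz, appears at 14 Hz.

14 Hz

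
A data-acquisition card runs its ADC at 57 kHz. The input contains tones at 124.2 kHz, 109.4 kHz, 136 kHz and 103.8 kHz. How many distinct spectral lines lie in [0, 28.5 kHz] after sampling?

3

fs/2 = 28.5 kHz.
124.2 kHz mod fs = 10.2 kHz.
10.2 kHz ≤ fs/2 = 28.5 kHz, appears at 10.2 kHz.
109.4 kHz mod fs = 52.4 kHz.
52.4 kHz > fs/2 = 28.5 kHz, folds to fs − 52.4 kHz = 4.6 kHz.
136 kHz mod fs = 22 kHz.
22 kHz ≤ fs/2 = 28.5 kHz, appears at 22 kHz.
103.8 kHz mod fs = 46.8 kHz.
46.8 kHz > fs/2 = 28.5 kHz, folds to fs − 46.8 kHz = 10.2 kHz.
Distinct values: {4.6 kHz, 10.2 kHz, 22 kHz} → 3.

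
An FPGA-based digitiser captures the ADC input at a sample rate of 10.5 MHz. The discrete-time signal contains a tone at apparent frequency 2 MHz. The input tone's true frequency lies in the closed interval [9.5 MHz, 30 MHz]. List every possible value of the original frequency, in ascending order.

Frequencies that alias to 2 MHz are k·fs ± 2 MHz for integer k ≥ 0.
k=0: 2 MHz.
k=1: 8.5 MHz, 12.5 MHz.
k=2: 19 MHz, 23 MHz.
k=3: 29.5 MHz, 33.5 MHz.
k=4: 40 MHz, 44 MHz.
Within [9.5 MHz, 30 MHz]: 12.5 MHz, 19 MHz, 23 MHz, 29.5 MHz.

12.5 MHz, 19 MHz, 23 MHz, 29.5 MHz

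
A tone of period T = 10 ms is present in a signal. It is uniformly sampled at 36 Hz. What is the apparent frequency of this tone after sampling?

T = 10 ms → f = 1/T = 100 Hz.
100 Hz mod fs = 28 Hz.
28 Hz > fs/2 = 18 Hz, folds to fs − 28 Hz = 8 Hz.

8 Hz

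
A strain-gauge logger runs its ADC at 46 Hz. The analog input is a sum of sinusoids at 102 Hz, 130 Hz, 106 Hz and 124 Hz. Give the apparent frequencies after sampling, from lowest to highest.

fs/2 = 23 Hz.
102 Hz mod fs = 10 Hz.
10 Hz ≤ fs/2 = 23 Hz, appears at 10 Hz.
130 Hz mod fs = 38 Hz.
38 Hz > fs/2 = 23 Hz, folds to fs − 38 Hz = 8 Hz.
106 Hz mod fs = 14 Hz.
14 Hz ≤ fs/2 = 23 Hz, appears at 14 Hz.
124 Hz mod fs = 32 Hz.
32 Hz > fs/2 = 23 Hz, folds to fs − 32 Hz = 14 Hz.
Distinct values: {8 Hz, 10 Hz, 14 Hz}.

8 Hz, 10 Hz, 14 Hz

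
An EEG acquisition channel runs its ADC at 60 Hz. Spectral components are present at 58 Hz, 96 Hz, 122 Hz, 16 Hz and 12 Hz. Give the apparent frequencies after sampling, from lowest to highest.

fs/2 = 30 Hz.
58 Hz > fs/2 = 30 Hz, folds to fs − 58 Hz = 2 Hz.
96 Hz mod fs = 36 Hz.
36 Hz > fs/2 = 30 Hz, folds to fs − 36 Hz = 24 Hz.
122 Hz mod fs = 2 Hz.
2 Hz ≤ fs/2 = 30 Hz, appears at 2 Hz.
16 Hz ≤ fs/2 = 30 Hz, passes unchanged.
12 Hz ≤ fs/2 = 30 Hz, passes unchanged.
Distinct values: {2 Hz, 12 Hz, 16 Hz, 24 Hz}.

2 Hz, 12 Hz, 16 Hz, 24 Hz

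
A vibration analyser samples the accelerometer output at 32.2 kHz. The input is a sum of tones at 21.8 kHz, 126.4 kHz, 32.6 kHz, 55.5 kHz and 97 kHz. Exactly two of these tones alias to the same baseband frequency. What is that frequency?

0.4 kHz

fs/2 = 16.1 kHz.
21.8 kHz > fs/2 = 16.1 kHz, folds to fs − 21.8 kHz = 10.4 kHz.
126.4 kHz mod fs = 29.8 kHz.
29.8 kHz > fs/2 = 16.1 kHz, folds to fs − 29.8 kHz = 2.4 kHz.
32.6 kHz mod fs = 0.4 kHz.
0.4 kHz ≤ fs/2 = 16.1 kHz, appears at 0.4 kHz.
55.5 kHz mod fs = 23.3 kHz.
23.3 kHz > fs/2 = 16.1 kHz, folds to fs − 23.3 kHz = 8.9 kHz.
97 kHz mod fs = 0.4 kHz.
0.4 kHz ≤ fs/2 = 16.1 kHz, appears at 0.4 kHz.
32.6 kHz and 97 kHz both map to 0.4 kHz.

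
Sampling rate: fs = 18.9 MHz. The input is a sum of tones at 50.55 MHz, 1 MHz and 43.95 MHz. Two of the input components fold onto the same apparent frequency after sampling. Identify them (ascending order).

43.95 MHz, 50.55 MHz

fs/2 = 9.45 MHz.
50.55 MHz mod fs = 12.75 MHz.
12.75 MHz > fs/2 = 9.45 MHz, folds to fs − 12.75 MHz = 6.15 MHz.
1 MHz ≤ fs/2 = 9.45 MHz, passes unchanged.
43.95 MHz mod fs = 6.15 MHz.
6.15 MHz ≤ fs/2 = 9.45 MHz, appears at 6.15 MHz.
43.95 MHz and 50.55 MHz both map to 6.15 MHz.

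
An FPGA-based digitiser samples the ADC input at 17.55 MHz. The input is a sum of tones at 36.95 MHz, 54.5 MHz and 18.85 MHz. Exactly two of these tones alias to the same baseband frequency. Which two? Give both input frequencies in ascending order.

fs/2 = 8.775 MHz.
36.95 MHz mod fs = 1.85 MHz.
1.85 MHz ≤ fs/2 = 8.775 MHz, appears at 1.85 MHz.
54.5 MHz mod fs = 1.85 MHz.
1.85 MHz ≤ fs/2 = 8.775 MHz, appears at 1.85 MHz.
18.85 MHz mod fs = 1.3 MHz.
1.3 MHz ≤ fs/2 = 8.775 MHz, appears at 1.3 MHz.
36.95 MHz and 54.5 MHz both map to 1.85 MHz.

36.95 MHz, 54.5 MHz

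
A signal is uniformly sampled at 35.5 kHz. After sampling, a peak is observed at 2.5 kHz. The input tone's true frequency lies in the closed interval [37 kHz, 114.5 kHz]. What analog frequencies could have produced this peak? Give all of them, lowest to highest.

Frequencies that alias to 2.5 kHz are k·fs ± 2.5 kHz for integer k ≥ 0.
k=0: 2.5 kHz.
k=1: 33 kHz, 38 kHz.
k=2: 68.5 kHz, 73.5 kHz.
k=3: 104 kHz, 109 kHz.
k=4: 139.5 kHz, 144.5 kHz.
Within [37 kHz, 114.5 kHz]: 38 kHz, 68.5 kHz, 73.5 kHz, 104 kHz, 109 kHz.

38 kHz, 68.5 kHz, 73.5 kHz, 104 kHz, 109 kHz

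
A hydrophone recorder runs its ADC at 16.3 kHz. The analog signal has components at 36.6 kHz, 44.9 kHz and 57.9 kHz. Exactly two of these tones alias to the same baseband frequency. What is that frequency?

4 kHz

fs/2 = 8.15 kHz.
36.6 kHz mod fs = 4 kHz.
4 kHz ≤ fs/2 = 8.15 kHz, appears at 4 kHz.
44.9 kHz mod fs = 12.3 kHz.
12.3 kHz > fs/2 = 8.15 kHz, folds to fs − 12.3 kHz = 4 kHz.
57.9 kHz mod fs = 9 kHz.
9 kHz > fs/2 = 8.15 kHz, folds to fs − 9 kHz = 7.3 kHz.
36.6 kHz and 44.9 kHz both map to 4 kHz.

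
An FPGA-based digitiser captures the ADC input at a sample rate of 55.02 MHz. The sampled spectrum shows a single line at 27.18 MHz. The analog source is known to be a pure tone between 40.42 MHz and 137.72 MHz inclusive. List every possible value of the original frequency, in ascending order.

82.2 MHz, 82.86 MHz, 137.22 MHz

Frequencies that alias to 27.18 MHz are k·fs ± 27.18 MHz for integer k ≥ 0.
k=0: 27.18 MHz.
k=1: 27.84 MHz, 82.2 MHz.
k=2: 82.86 MHz, 137.22 MHz.
k=3: 137.88 MHz, 192.24 MHz.
Within [40.42 MHz, 137.72 MHz]: 82.2 MHz, 82.86 MHz, 137.22 MHz.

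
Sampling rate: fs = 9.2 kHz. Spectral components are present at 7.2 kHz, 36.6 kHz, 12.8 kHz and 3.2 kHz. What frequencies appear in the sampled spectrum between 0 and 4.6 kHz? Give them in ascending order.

0.2 kHz, 2 kHz, 3.2 kHz, 3.6 kHz

fs/2 = 4.6 kHz.
7.2 kHz > fs/2 = 4.6 kHz, folds to fs − 7.2 kHz = 2 kHz.
36.6 kHz mod fs = 9 kHz.
9 kHz > fs/2 = 4.6 kHz, folds to fs − 9 kHz = 0.2 kHz.
12.8 kHz mod fs = 3.6 kHz.
3.6 kHz ≤ fs/2 = 4.6 kHz, appears at 3.6 kHz.
3.2 kHz ≤ fs/2 = 4.6 kHz, passes unchanged.
Distinct values: {0.2 kHz, 2 kHz, 3.2 kHz, 3.6 kHz}.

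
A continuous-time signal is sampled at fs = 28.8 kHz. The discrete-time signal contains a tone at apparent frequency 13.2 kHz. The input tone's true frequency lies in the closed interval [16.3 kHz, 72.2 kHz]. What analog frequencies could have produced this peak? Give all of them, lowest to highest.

42 kHz, 44.4 kHz, 70.8 kHz

Frequencies that alias to 13.2 kHz are k·fs ± 13.2 kHz for integer k ≥ 0.
k=0: 13.2 kHz.
k=1: 15.6 kHz, 42 kHz.
k=2: 44.4 kHz, 70.8 kHz.
k=3: 73.2 kHz, 99.6 kHz.
Within [16.3 kHz, 72.2 kHz]: 42 kHz, 44.4 kHz, 70.8 kHz.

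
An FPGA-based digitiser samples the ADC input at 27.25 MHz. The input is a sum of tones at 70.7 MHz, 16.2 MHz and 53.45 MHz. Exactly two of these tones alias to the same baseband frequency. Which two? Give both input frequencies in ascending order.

fs/2 = 13.625 MHz.
70.7 MHz mod fs = 16.2 MHz.
16.2 MHz > fs/2 = 13.625 MHz, folds to fs − 16.2 MHz = 11.05 MHz.
16.2 MHz > fs/2 = 13.625 MHz, folds to fs − 16.2 MHz = 11.05 MHz.
53.45 MHz mod fs = 26.2 MHz.
26.2 MHz > fs/2 = 13.625 MHz, folds to fs − 26.2 MHz = 1.05 MHz.
16.2 MHz and 70.7 MHz both map to 11.05 MHz.

16.2 MHz, 70.7 MHz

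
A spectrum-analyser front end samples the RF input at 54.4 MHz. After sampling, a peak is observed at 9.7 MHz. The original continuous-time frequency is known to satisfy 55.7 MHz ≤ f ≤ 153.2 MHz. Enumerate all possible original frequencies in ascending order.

Frequencies that alias to 9.7 MHz are k·fs ± 9.7 MHz for integer k ≥ 0.
k=0: 9.7 MHz.
k=1: 44.7 MHz, 64.1 MHz.
k=2: 99.1 MHz, 118.5 MHz.
k=3: 153.5 MHz, 172.9 MHz.
Within [55.7 MHz, 153.2 MHz]: 64.1 MHz, 99.1 MHz, 118.5 MHz.

64.1 MHz, 99.1 MHz, 118.5 MHz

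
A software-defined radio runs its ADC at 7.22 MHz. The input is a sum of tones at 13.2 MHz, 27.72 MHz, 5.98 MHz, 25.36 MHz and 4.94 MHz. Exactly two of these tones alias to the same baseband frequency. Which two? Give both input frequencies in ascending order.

5.98 MHz, 13.2 MHz

fs/2 = 3.61 MHz.
13.2 MHz mod fs = 5.98 MHz.
5.98 MHz > fs/2 = 3.61 MHz, folds to fs − 5.98 MHz = 1.24 MHz.
27.72 MHz mod fs = 6.06 MHz.
6.06 MHz > fs/2 = 3.61 MHz, folds to fs − 6.06 MHz = 1.16 MHz.
5.98 MHz > fs/2 = 3.61 MHz, folds to fs − 5.98 MHz = 1.24 MHz.
25.36 MHz mod fs = 3.7 MHz.
3.7 MHz > fs/2 = 3.61 MHz, folds to fs − 3.7 MHz = 3.52 MHz.
4.94 MHz > fs/2 = 3.61 MHz, folds to fs − 4.94 MHz = 2.28 MHz.
5.98 MHz and 13.2 MHz both map to 1.24 MHz.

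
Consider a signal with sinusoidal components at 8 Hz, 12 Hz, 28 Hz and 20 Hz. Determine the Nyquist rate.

56 Hz

Highest-frequency component: 28 Hz.
Nyquist rate = 2 × 28 Hz = 56 Hz.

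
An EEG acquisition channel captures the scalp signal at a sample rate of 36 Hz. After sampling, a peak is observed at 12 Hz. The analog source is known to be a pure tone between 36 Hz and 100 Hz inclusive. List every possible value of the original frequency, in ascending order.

Frequencies that alias to 12 Hz are k·fs ± 12 Hz for integer k ≥ 0.
k=0: 12 Hz.
k=1: 24 Hz, 48 Hz.
k=2: 60 Hz, 84 Hz.
k=3: 96 Hz, 120 Hz.
k=4: 132 Hz, 156 Hz.
Within [36 Hz, 100 Hz]: 48 Hz, 60 Hz, 84 Hz, 96 Hz.

48 Hz, 60 Hz, 84 Hz, 96 Hz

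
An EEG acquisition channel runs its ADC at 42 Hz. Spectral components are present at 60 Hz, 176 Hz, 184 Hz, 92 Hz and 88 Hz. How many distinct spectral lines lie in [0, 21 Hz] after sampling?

fs/2 = 21 Hz.
60 Hz mod fs = 18 Hz.
18 Hz ≤ fs/2 = 21 Hz, appears at 18 Hz.
176 Hz mod fs = 8 Hz.
8 Hz ≤ fs/2 = 21 Hz, appears at 8 Hz.
184 Hz mod fs = 16 Hz.
16 Hz ≤ fs/2 = 21 Hz, appears at 16 Hz.
92 Hz mod fs = 8 Hz.
8 Hz ≤ fs/2 = 21 Hz, appears at 8 Hz.
88 Hz mod fs = 4 Hz.
4 Hz ≤ fs/2 = 21 Hz, appears at 4 Hz.
Distinct values: {4 Hz, 8 Hz, 16 Hz, 18 Hz} → 4.

4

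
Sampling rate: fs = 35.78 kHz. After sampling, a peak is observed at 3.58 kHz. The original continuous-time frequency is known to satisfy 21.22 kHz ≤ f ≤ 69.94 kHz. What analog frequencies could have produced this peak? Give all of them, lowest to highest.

Frequencies that alias to 3.58 kHz are k·fs ± 3.58 kHz for integer k ≥ 0.
k=0: 3.58 kHz.
k=1: 32.2 kHz, 39.36 kHz.
k=2: 67.98 kHz, 75.14 kHz.
k=3: 103.76 kHz, 110.92 kHz.
Within [21.22 kHz, 69.94 kHz]: 32.2 kHz, 39.36 kHz, 67.98 kHz.

32.2 kHz, 39.36 kHz, 67.98 kHz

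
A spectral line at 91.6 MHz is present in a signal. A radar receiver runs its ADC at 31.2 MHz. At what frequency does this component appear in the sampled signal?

2 MHz

91.6 MHz mod fs = 29.2 MHz.
29.2 MHz > fs/2 = 15.6 MHz, folds to fs − 29.2 MHz = 2 MHz.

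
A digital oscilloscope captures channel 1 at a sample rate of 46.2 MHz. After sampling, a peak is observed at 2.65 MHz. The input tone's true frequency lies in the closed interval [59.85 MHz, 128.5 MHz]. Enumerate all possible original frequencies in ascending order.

Frequencies that alias to 2.65 MHz are k·fs ± 2.65 MHz for integer k ≥ 0.
k=0: 2.65 MHz.
k=1: 43.55 MHz, 48.85 MHz.
k=2: 89.75 MHz, 95.05 MHz.
k=3: 135.95 MHz, 141.25 MHz.
Within [59.85 MHz, 128.5 MHz]: 89.75 MHz, 95.05 MHz.

89.75 MHz, 95.05 MHz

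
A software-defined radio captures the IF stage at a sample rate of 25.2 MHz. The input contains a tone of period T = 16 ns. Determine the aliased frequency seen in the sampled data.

12.1 MHz

T = 16 ns → f = 1/T = 62.5 MHz.
62.5 MHz mod fs = 12.1 MHz.
12.1 MHz ≤ fs/2 = 12.6 MHz, appears at 12.1 MHz.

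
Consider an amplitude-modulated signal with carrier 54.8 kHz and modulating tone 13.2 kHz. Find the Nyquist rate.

AM sidebands sit at fc ± fm = 41.6 kHz and 68 kHz.
Highest-frequency component: 68 kHz.
Nyquist rate = 2 × 68 kHz = 136 kHz.

136 kHz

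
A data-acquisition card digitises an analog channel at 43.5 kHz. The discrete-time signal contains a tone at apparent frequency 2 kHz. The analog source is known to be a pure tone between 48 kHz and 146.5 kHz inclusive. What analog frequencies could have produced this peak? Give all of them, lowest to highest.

Frequencies that alias to 2 kHz are k·fs ± 2 kHz for integer k ≥ 0.
k=0: 2 kHz.
k=1: 41.5 kHz, 45.5 kHz.
k=2: 85 kHz, 89 kHz.
k=3: 128.5 kHz, 132.5 kHz.
k=4: 172 kHz, 176 kHz.
Within [48 kHz, 146.5 kHz]: 85 kHz, 89 kHz, 128.5 kHz, 132.5 kHz.

85 kHz, 89 kHz, 128.5 kHz, 132.5 kHz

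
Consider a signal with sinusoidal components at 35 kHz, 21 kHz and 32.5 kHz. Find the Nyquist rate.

70 kHz

Highest-frequency component: 35 kHz.
Nyquist rate = 2 × 35 kHz = 70 kHz.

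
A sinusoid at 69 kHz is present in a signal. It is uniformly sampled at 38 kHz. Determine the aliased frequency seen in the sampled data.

69 kHz mod fs = 31 kHz.
31 kHz > fs/2 = 19 kHz, folds to fs − 31 kHz = 7 kHz.

7 kHz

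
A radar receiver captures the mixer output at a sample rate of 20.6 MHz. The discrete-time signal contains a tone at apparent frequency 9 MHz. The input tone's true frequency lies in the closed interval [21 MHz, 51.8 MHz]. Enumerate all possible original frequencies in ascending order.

29.6 MHz, 32.2 MHz, 50.2 MHz

Frequencies that alias to 9 MHz are k·fs ± 9 MHz for integer k ≥ 0.
k=0: 9 MHz.
k=1: 11.6 MHz, 29.6 MHz.
k=2: 32.2 MHz, 50.2 MHz.
k=3: 52.8 MHz, 70.8 MHz.
Within [21 MHz, 51.8 MHz]: 29.6 MHz, 32.2 MHz, 50.2 MHz.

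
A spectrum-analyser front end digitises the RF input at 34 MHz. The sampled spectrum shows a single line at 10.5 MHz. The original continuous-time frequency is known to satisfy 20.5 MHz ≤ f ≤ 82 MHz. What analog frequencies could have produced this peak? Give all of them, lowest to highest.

Frequencies that alias to 10.5 MHz are k·fs ± 10.5 MHz for integer k ≥ 0.
k=0: 10.5 MHz.
k=1: 23.5 MHz, 44.5 MHz.
k=2: 57.5 MHz, 78.5 MHz.
k=3: 91.5 MHz, 112.5 MHz.
Within [20.5 MHz, 82 MHz]: 23.5 MHz, 44.5 MHz, 57.5 MHz, 78.5 MHz.

23.5 MHz, 44.5 MHz, 57.5 MHz, 78.5 MHz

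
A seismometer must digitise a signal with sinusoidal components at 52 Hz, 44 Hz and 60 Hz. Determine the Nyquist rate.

Highest-frequency component: 60 Hz.
Nyquist rate = 2 × 60 Hz = 120 Hz.

120 Hz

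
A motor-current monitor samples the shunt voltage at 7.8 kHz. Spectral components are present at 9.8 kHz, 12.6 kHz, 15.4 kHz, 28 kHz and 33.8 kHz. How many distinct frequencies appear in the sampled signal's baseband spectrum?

5

fs/2 = 3.9 kHz.
9.8 kHz mod fs = 2 kHz.
2 kHz ≤ fs/2 = 3.9 kHz, appears at 2 kHz.
12.6 kHz mod fs = 4.8 kHz.
4.8 kHz > fs/2 = 3.9 kHz, folds to fs − 4.8 kHz = 3 kHz.
15.4 kHz mod fs = 7.6 kHz.
7.6 kHz > fs/2 = 3.9 kHz, folds to fs − 7.6 kHz = 0.2 kHz.
28 kHz mod fs = 4.6 kHz.
4.6 kHz > fs/2 = 3.9 kHz, folds to fs − 4.6 kHz = 3.2 kHz.
33.8 kHz mod fs = 2.6 kHz.
2.6 kHz ≤ fs/2 = 3.9 kHz, appears at 2.6 kHz.
Distinct values: {0.2 kHz, 2 kHz, 2.6 kHz, 3 kHz, 3.2 kHz} → 5.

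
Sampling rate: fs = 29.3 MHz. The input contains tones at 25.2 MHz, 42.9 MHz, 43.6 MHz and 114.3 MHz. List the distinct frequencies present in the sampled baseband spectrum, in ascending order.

2.9 MHz, 4.1 MHz, 13.6 MHz, 14.3 MHz

fs/2 = 14.65 MHz.
25.2 MHz > fs/2 = 14.65 MHz, folds to fs − 25.2 MHz = 4.1 MHz.
42.9 MHz mod fs = 13.6 MHz.
13.6 MHz ≤ fs/2 = 14.65 MHz, appears at 13.6 MHz.
43.6 MHz mod fs = 14.3 MHz.
14.3 MHz ≤ fs/2 = 14.65 MHz, appears at 14.3 MHz.
114.3 MHz mod fs = 26.4 MHz.
26.4 MHz > fs/2 = 14.65 MHz, folds to fs − 26.4 MHz = 2.9 MHz.
Distinct values: {2.9 MHz, 4.1 MHz, 13.6 MHz, 14.3 MHz}.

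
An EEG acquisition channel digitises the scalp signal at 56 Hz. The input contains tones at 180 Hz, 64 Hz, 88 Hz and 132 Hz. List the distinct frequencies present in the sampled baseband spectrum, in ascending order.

8 Hz, 12 Hz, 20 Hz, 24 Hz

fs/2 = 28 Hz.
180 Hz mod fs = 12 Hz.
12 Hz ≤ fs/2 = 28 Hz, appears at 12 Hz.
64 Hz mod fs = 8 Hz.
8 Hz ≤ fs/2 = 28 Hz, appears at 8 Hz.
88 Hz mod fs = 32 Hz.
32 Hz > fs/2 = 28 Hz, folds to fs − 32 Hz = 24 Hz.
132 Hz mod fs = 20 Hz.
20 Hz ≤ fs/2 = 28 Hz, appears at 20 Hz.
Distinct values: {8 Hz, 12 Hz, 20 Hz, 24 Hz}.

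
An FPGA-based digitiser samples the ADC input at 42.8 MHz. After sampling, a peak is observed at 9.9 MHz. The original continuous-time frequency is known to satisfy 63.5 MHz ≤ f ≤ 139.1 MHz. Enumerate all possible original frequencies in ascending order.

Frequencies that alias to 9.9 MHz are k·fs ± 9.9 MHz for integer k ≥ 0.
k=0: 9.9 MHz.
k=1: 32.9 MHz, 52.7 MHz.
k=2: 75.7 MHz, 95.5 MHz.
k=3: 118.5 MHz, 138.3 MHz.
k=4: 161.3 MHz, 181.1 MHz.
Within [63.5 MHz, 139.1 MHz]: 75.7 MHz, 95.5 MHz, 118.5 MHz, 138.3 MHz.

75.7 MHz, 95.5 MHz, 118.5 MHz, 138.3 MHz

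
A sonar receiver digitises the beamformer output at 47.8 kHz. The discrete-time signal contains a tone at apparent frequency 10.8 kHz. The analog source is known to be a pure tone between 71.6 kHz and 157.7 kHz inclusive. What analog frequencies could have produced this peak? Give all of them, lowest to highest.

84.8 kHz, 106.4 kHz, 132.6 kHz, 154.2 kHz

Frequencies that alias to 10.8 kHz are k·fs ± 10.8 kHz for integer k ≥ 0.
k=0: 10.8 kHz.
k=1: 37 kHz, 58.6 kHz.
k=2: 84.8 kHz, 106.4 kHz.
k=3: 132.6 kHz, 154.2 kHz.
k=4: 180.4 kHz, 202 kHz.
Within [71.6 kHz, 157.7 kHz]: 84.8 kHz, 106.4 kHz, 132.6 kHz, 154.2 kHz.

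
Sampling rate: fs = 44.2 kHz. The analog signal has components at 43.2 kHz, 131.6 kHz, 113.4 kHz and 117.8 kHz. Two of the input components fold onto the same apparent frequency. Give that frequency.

fs/2 = 22.1 kHz.
43.2 kHz > fs/2 = 22.1 kHz, folds to fs − 43.2 kHz = 1 kHz.
131.6 kHz mod fs = 43.2 kHz.
43.2 kHz > fs/2 = 22.1 kHz, folds to fs − 43.2 kHz = 1 kHz.
113.4 kHz mod fs = 25 kHz.
25 kHz > fs/2 = 22.1 kHz, folds to fs − 25 kHz = 19.2 kHz.
117.8 kHz mod fs = 29.4 kHz.
29.4 kHz > fs/2 = 22.1 kHz, folds to fs − 29.4 kHz = 14.8 kHz.
43.2 kHz and 131.6 kHz both map to 1 kHz.

1 kHz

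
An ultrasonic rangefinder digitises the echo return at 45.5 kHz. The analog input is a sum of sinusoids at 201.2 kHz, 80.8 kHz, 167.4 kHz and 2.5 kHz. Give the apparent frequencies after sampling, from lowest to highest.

fs/2 = 22.75 kHz.
201.2 kHz mod fs = 19.2 kHz.
19.2 kHz ≤ fs/2 = 22.75 kHz, appears at 19.2 kHz.
80.8 kHz mod fs = 35.3 kHz.
35.3 kHz > fs/2 = 22.75 kHz, folds to fs − 35.3 kHz = 10.2 kHz.
167.4 kHz mod fs = 30.9 kHz.
30.9 kHz > fs/2 = 22.75 kHz, folds to fs − 30.9 kHz = 14.6 kHz.
2.5 kHz ≤ fs/2 = 22.75 kHz, passes unchanged.
Distinct values: {2.5 kHz, 10.2 kHz, 14.6 kHz, 19.2 kHz}.

2.5 kHz, 10.2 kHz, 14.6 kHz, 19.2 kHz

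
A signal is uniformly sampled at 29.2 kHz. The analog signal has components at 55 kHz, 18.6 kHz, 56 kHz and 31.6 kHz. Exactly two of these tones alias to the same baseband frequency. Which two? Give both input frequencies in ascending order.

fs/2 = 14.6 kHz.
55 kHz mod fs = 25.8 kHz.
25.8 kHz > fs/2 = 14.6 kHz, folds to fs − 25.8 kHz = 3.4 kHz.
18.6 kHz > fs/2 = 14.6 kHz, folds to fs − 18.6 kHz = 10.6 kHz.
56 kHz mod fs = 26.8 kHz.
26.8 kHz > fs/2 = 14.6 kHz, folds to fs − 26.8 kHz = 2.4 kHz.
31.6 kHz mod fs = 2.4 kHz.
2.4 kHz ≤ fs/2 = 14.6 kHz, appears at 2.4 kHz.
31.6 kHz and 56 kHz both map to 2.4 kHz.

31.6 kHz, 56 kHz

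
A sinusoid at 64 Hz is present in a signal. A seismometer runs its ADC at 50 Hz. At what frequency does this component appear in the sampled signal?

14 Hz

64 Hz mod fs = 14 Hz.
14 Hz ≤ fs/2 = 25 Hz, appears at 14 Hz.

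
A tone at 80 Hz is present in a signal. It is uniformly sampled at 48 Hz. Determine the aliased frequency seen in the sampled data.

16 Hz

80 Hz mod fs = 32 Hz.
32 Hz > fs/2 = 24 Hz, folds to fs − 32 Hz = 16 Hz.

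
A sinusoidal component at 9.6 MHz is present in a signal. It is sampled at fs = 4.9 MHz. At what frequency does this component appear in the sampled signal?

0.2 MHz

9.6 MHz mod fs = 4.7 MHz.
4.7 MHz > fs/2 = 2.45 MHz, folds to fs − 4.7 MHz = 0.2 MHz.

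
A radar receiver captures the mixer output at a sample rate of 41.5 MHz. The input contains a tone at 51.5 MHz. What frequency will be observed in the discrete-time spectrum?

51.5 MHz mod fs = 10 MHz.
10 MHz ≤ fs/2 = 20.75 MHz, appears at 10 MHz.

10 MHz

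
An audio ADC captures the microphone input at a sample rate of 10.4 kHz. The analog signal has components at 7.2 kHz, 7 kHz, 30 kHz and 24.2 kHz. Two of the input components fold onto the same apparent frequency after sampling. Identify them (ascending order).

7 kHz, 24.2 kHz

fs/2 = 5.2 kHz.
7.2 kHz > fs/2 = 5.2 kHz, folds to fs − 7.2 kHz = 3.2 kHz.
7 kHz > fs/2 = 5.2 kHz, folds to fs − 7 kHz = 3.4 kHz.
30 kHz mod fs = 9.2 kHz.
9.2 kHz > fs/2 = 5.2 kHz, folds to fs − 9.2 kHz = 1.2 kHz.
24.2 kHz mod fs = 3.4 kHz.
3.4 kHz ≤ fs/2 = 5.2 kHz, appears at 3.4 kHz.
7 kHz and 24.2 kHz both map to 3.4 kHz.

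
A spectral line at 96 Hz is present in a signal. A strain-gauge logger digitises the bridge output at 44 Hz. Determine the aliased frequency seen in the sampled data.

96 Hz mod fs = 8 Hz.
8 Hz ≤ fs/2 = 22 Hz, appears at 8 Hz.

8 Hz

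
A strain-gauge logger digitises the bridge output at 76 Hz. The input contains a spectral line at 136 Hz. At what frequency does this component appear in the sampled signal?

136 Hz mod fs = 60 Hz.
60 Hz > fs/2 = 38 Hz, folds to fs − 60 Hz = 16 Hz.

16 Hz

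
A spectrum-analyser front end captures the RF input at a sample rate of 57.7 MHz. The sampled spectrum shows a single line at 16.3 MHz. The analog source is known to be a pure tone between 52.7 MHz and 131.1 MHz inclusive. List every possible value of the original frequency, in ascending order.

74 MHz, 99.1 MHz

Frequencies that alias to 16.3 MHz are k·fs ± 16.3 MHz for integer k ≥ 0.
k=0: 16.3 MHz.
k=1: 41.4 MHz, 74 MHz.
k=2: 99.1 MHz, 131.7 MHz.
k=3: 156.8 MHz, 189.4 MHz.
Within [52.7 MHz, 131.1 MHz]: 74 MHz, 99.1 MHz.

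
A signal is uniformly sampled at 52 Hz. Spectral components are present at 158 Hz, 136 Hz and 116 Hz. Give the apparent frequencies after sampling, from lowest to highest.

2 Hz, 12 Hz, 20 Hz

fs/2 = 26 Hz.
158 Hz mod fs = 2 Hz.
2 Hz ≤ fs/2 = 26 Hz, appears at 2 Hz.
136 Hz mod fs = 32 Hz.
32 Hz > fs/2 = 26 Hz, folds to fs − 32 Hz = 20 Hz.
116 Hz mod fs = 12 Hz.
12 Hz ≤ fs/2 = 26 Hz, appears at 12 Hz.
Distinct values: {2 Hz, 12 Hz, 20 Hz}.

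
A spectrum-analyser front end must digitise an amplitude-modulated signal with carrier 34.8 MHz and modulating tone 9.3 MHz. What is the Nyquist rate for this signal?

AM sidebands sit at fc ± fm = 25.5 MHz and 44.1 MHz.
Highest-frequency component: 44.1 MHz.
Nyquist rate = 2 × 44.1 MHz = 88.2 MHz.

88.2 MHz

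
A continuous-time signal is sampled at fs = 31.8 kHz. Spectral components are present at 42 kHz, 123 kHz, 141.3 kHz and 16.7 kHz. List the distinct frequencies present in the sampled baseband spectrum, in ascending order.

4.2 kHz, 10.2 kHz, 14.1 kHz, 15.1 kHz

fs/2 = 15.9 kHz.
42 kHz mod fs = 10.2 kHz.
10.2 kHz ≤ fs/2 = 15.9 kHz, appears at 10.2 kHz.
123 kHz mod fs = 27.6 kHz.
27.6 kHz > fs/2 = 15.9 kHz, folds to fs − 27.6 kHz = 4.2 kHz.
141.3 kHz mod fs = 14.1 kHz.
14.1 kHz ≤ fs/2 = 15.9 kHz, appears at 14.1 kHz.
16.7 kHz > fs/2 = 15.9 kHz, folds to fs − 16.7 kHz = 15.1 kHz.
Distinct values: {4.2 kHz, 10.2 kHz, 14.1 kHz, 15.1 kHz}.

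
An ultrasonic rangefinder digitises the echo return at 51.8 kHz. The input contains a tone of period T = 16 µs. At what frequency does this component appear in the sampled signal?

10.7 kHz

T = 16 µs → f = 1/T = 62.5 kHz.
62.5 kHz mod fs = 10.7 kHz.
10.7 kHz ≤ fs/2 = 25.9 kHz, appears at 10.7 kHz.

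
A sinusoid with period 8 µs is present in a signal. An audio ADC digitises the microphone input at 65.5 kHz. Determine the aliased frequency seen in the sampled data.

T = 8 µs → f = 1/T = 125 kHz.
125 kHz mod fs = 59.5 kHz.
59.5 kHz > fs/2 = 32.75 kHz, folds to fs − 59.5 kHz = 6 kHz.

6 kHz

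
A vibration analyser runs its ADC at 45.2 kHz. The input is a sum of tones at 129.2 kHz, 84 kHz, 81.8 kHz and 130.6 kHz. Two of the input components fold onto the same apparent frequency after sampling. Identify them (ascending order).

84 kHz, 129.2 kHz

fs/2 = 22.6 kHz.
129.2 kHz mod fs = 38.8 kHz.
38.8 kHz > fs/2 = 22.6 kHz, folds to fs − 38.8 kHz = 6.4 kHz.
84 kHz mod fs = 38.8 kHz.
38.8 kHz > fs/2 = 22.6 kHz, folds to fs − 38.8 kHz = 6.4 kHz.
81.8 kHz mod fs = 36.6 kHz.
36.6 kHz > fs/2 = 22.6 kHz, folds to fs − 36.6 kHz = 8.6 kHz.
130.6 kHz mod fs = 40.2 kHz.
40.2 kHz > fs/2 = 22.6 kHz, folds to fs − 40.2 kHz = 5 kHz.
84 kHz and 129.2 kHz both map to 6.4 kHz.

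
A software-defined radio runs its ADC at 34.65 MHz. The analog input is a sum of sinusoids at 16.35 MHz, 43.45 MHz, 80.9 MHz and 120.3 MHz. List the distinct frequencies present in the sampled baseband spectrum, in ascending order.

fs/2 = 17.325 MHz.
16.35 MHz ≤ fs/2 = 17.325 MHz, passes unchanged.
43.45 MHz mod fs = 8.8 MHz.
8.8 MHz ≤ fs/2 = 17.325 MHz, appears at 8.8 MHz.
80.9 MHz mod fs = 11.6 MHz.
11.6 MHz ≤ fs/2 = 17.325 MHz, appears at 11.6 MHz.
120.3 MHz mod fs = 16.35 MHz.
16.35 MHz ≤ fs/2 = 17.325 MHz, appears at 16.35 MHz.
Distinct values: {8.8 MHz, 11.6 MHz, 16.35 MHz}.

8.8 MHz, 11.6 MHz, 16.35 MHz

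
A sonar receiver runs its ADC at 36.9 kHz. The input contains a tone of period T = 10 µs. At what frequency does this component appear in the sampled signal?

T = 10 µs → f = 1/T = 100 kHz.
100 kHz mod fs = 26.2 kHz.
26.2 kHz > fs/2 = 18.45 kHz, folds to fs − 26.2 kHz = 10.7 kHz.

10.7 kHz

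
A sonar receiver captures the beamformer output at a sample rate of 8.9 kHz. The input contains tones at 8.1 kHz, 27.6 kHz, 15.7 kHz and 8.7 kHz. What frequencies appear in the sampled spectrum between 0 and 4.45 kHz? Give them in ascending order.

fs/2 = 4.45 kHz.
8.1 kHz > fs/2 = 4.45 kHz, folds to fs − 8.1 kHz = 0.8 kHz.
27.6 kHz mod fs = 0.9 kHz.
0.9 kHz ≤ fs/2 = 4.45 kHz, appears at 0.9 kHz.
15.7 kHz mod fs = 6.8 kHz.
6.8 kHz > fs/2 = 4.45 kHz, folds to fs − 6.8 kHz = 2.1 kHz.
8.7 kHz > fs/2 = 4.45 kHz, folds to fs − 8.7 kHz = 0.2 kHz.
Distinct values: {0.2 kHz, 0.8 kHz, 0.9 kHz, 2.1 kHz}.

0.2 kHz, 0.8 kHz, 0.9 kHz, 2.1 kHz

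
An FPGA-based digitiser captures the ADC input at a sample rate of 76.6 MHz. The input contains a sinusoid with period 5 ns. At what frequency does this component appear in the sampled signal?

T = 5 ns → f = 1/T = 200 MHz.
200 MHz mod fs = 46.8 MHz.
46.8 MHz > fs/2 = 38.3 MHz, folds to fs − 46.8 MHz = 29.8 MHz.

29.8 MHz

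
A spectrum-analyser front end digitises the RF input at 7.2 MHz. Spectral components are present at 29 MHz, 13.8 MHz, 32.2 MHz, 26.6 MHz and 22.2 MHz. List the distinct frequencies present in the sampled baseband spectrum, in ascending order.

0.2 MHz, 0.6 MHz, 2.2 MHz, 3.4 MHz

fs/2 = 3.6 MHz.
29 MHz mod fs = 0.2 MHz.
0.2 MHz ≤ fs/2 = 3.6 MHz, appears at 0.2 MHz.
13.8 MHz mod fs = 6.6 MHz.
6.6 MHz > fs/2 = 3.6 MHz, folds to fs − 6.6 MHz = 0.6 MHz.
32.2 MHz mod fs = 3.4 MHz.
3.4 MHz ≤ fs/2 = 3.6 MHz, appears at 3.4 MHz.
26.6 MHz mod fs = 5 MHz.
5 MHz > fs/2 = 3.6 MHz, folds to fs − 5 MHz = 2.2 MHz.
22.2 MHz mod fs = 0.6 MHz.
0.6 MHz ≤ fs/2 = 3.6 MHz, appears at 0.6 MHz.
Distinct values: {0.2 MHz, 0.6 MHz, 2.2 MHz, 3.4 MHz}.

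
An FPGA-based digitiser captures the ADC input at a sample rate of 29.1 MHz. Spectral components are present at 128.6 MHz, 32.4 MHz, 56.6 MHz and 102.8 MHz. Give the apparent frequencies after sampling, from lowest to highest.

1.6 MHz, 3.3 MHz, 12.2 MHz, 13.6 MHz

fs/2 = 14.55 MHz.
128.6 MHz mod fs = 12.2 MHz.
12.2 MHz ≤ fs/2 = 14.55 MHz, appears at 12.2 MHz.
32.4 MHz mod fs = 3.3 MHz.
3.3 MHz ≤ fs/2 = 14.55 MHz, appears at 3.3 MHz.
56.6 MHz mod fs = 27.5 MHz.
27.5 MHz > fs/2 = 14.55 MHz, folds to fs − 27.5 MHz = 1.6 MHz.
102.8 MHz mod fs = 15.5 MHz.
15.5 MHz > fs/2 = 14.55 MHz, folds to fs − 15.5 MHz = 13.6 MHz.
Distinct values: {1.6 MHz, 3.3 MHz, 12.2 MHz, 13.6 MHz}.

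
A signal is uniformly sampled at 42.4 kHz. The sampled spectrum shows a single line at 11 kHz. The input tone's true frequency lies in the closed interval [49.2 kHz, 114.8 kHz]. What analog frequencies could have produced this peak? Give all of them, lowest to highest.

Frequencies that alias to 11 kHz are k·fs ± 11 kHz for integer k ≥ 0.
k=0: 11 kHz.
k=1: 31.4 kHz, 53.4 kHz.
k=2: 73.8 kHz, 95.8 kHz.
k=3: 116.2 kHz, 138.2 kHz.
Within [49.2 kHz, 114.8 kHz]: 53.4 kHz, 73.8 kHz, 95.8 kHz.

53.4 kHz, 73.8 kHz, 95.8 kHz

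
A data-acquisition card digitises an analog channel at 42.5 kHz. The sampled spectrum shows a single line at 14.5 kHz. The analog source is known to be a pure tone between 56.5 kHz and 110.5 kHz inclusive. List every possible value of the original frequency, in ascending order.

Frequencies that alias to 14.5 kHz are k·fs ± 14.5 kHz for integer k ≥ 0.
k=0: 14.5 kHz.
k=1: 28 kHz, 57 kHz.
k=2: 70.5 kHz, 99.5 kHz.
k=3: 113 kHz, 142 kHz.
Within [56.5 kHz, 110.5 kHz]: 57 kHz, 70.5 kHz, 99.5 kHz.

57 kHz, 70.5 kHz, 99.5 kHz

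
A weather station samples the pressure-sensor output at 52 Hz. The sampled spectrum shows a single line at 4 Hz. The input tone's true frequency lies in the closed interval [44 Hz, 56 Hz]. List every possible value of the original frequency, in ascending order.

Frequencies that alias to 4 Hz are k·fs ± 4 Hz for integer k ≥ 0.
k=0: 4 Hz.
k=1: 48 Hz, 56 Hz.
k=2: 100 Hz, 108 Hz.
Within [44 Hz, 56 Hz]: 48 Hz, 56 Hz.

48 Hz, 56 Hz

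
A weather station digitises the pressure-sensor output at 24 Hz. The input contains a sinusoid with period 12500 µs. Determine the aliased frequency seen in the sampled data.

8 Hz

T = 12500 µs → f = 1/T = 80 Hz.
80 Hz mod fs = 8 Hz.
8 Hz ≤ fs/2 = 12 Hz, appears at 8 Hz.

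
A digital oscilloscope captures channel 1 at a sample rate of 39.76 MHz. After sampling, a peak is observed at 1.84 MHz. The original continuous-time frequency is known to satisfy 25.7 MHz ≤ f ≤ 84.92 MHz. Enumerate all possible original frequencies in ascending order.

Frequencies that alias to 1.84 MHz are k·fs ± 1.84 MHz for integer k ≥ 0.
k=0: 1.84 MHz.
k=1: 37.92 MHz, 41.6 MHz.
k=2: 77.68 MHz, 81.36 MHz.
k=3: 117.44 MHz, 121.12 MHz.
Within [25.7 MHz, 84.92 MHz]: 37.92 MHz, 41.6 MHz, 77.68 MHz, 81.36 MHz.

37.92 MHz, 41.6 MHz, 77.68 MHz, 81.36 MHz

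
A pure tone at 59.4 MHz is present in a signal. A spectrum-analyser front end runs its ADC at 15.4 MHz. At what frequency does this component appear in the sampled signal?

59.4 MHz mod fs = 13.2 MHz.
13.2 MHz > fs/2 = 7.7 MHz, folds to fs − 13.2 MHz = 2.2 MHz.

2.2 MHz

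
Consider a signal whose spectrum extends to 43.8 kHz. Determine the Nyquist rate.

87.6 kHz

Nyquist rate = 2 × 43.8 kHz = 87.6 kHz.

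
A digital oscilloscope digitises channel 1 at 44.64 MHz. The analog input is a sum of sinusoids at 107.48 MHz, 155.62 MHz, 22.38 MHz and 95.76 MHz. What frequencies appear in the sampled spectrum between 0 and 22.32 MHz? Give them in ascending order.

6.48 MHz, 18.2 MHz, 21.7 MHz, 22.26 MHz

fs/2 = 22.32 MHz.
107.48 MHz mod fs = 18.2 MHz.
18.2 MHz ≤ fs/2 = 22.32 MHz, appears at 18.2 MHz.
155.62 MHz mod fs = 21.7 MHz.
21.7 MHz ≤ fs/2 = 22.32 MHz, appears at 21.7 MHz.
22.38 MHz > fs/2 = 22.32 MHz, folds to fs − 22.38 MHz = 22.26 MHz.
95.76 MHz mod fs = 6.48 MHz.
6.48 MHz ≤ fs/2 = 22.32 MHz, appears at 6.48 MHz.
Distinct values: {6.48 MHz, 18.2 MHz, 21.7 MHz, 22.26 MHz}.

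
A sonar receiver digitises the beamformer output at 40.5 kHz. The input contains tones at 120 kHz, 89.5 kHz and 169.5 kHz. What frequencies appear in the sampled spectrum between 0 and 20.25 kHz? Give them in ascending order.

fs/2 = 20.25 kHz.
120 kHz mod fs = 39 kHz.
39 kHz > fs/2 = 20.25 kHz, folds to fs − 39 kHz = 1.5 kHz.
89.5 kHz mod fs = 8.5 kHz.
8.5 kHz ≤ fs/2 = 20.25 kHz, appears at 8.5 kHz.
169.5 kHz mod fs = 7.5 kHz.
7.5 kHz ≤ fs/2 = 20.25 kHz, appears at 7.5 kHz.
Distinct values: {1.5 kHz, 7.5 kHz, 8.5 kHz}.

1.5 kHz, 7.5 kHz, 8.5 kHz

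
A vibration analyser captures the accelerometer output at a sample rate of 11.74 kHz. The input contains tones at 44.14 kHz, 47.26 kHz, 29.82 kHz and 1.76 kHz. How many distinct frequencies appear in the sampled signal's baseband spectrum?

fs/2 = 5.87 kHz.
44.14 kHz mod fs = 8.92 kHz.
8.92 kHz > fs/2 = 5.87 kHz, folds to fs − 8.92 kHz = 2.82 kHz.
47.26 kHz mod fs = 0.3 kHz.
0.3 kHz ≤ fs/2 = 5.87 kHz, appears at 0.3 kHz.
29.82 kHz mod fs = 6.34 kHz.
6.34 kHz > fs/2 = 5.87 kHz, folds to fs − 6.34 kHz = 5.4 kHz.
1.76 kHz ≤ fs/2 = 5.87 kHz, passes unchanged.
Distinct values: {0.3 kHz, 1.76 kHz, 2.82 kHz, 5.4 kHz} → 4.

4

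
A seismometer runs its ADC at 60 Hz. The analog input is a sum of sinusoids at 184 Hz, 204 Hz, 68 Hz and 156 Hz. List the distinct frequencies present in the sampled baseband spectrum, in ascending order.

fs/2 = 30 Hz.
184 Hz mod fs = 4 Hz.
4 Hz ≤ fs/2 = 30 Hz, appears at 4 Hz.
204 Hz mod fs = 24 Hz.
24 Hz ≤ fs/2 = 30 Hz, appears at 24 Hz.
68 Hz mod fs = 8 Hz.
8 Hz ≤ fs/2 = 30 Hz, appears at 8 Hz.
156 Hz mod fs = 36 Hz.
36 Hz > fs/2 = 30 Hz, folds to fs − 36 Hz = 24 Hz.
Distinct values: {4 Hz, 8 Hz, 24 Hz}.

4 Hz, 8 Hz, 24 Hz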